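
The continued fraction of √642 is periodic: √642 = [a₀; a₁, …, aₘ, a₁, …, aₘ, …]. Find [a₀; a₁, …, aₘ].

[25; 2, 1, 24, 1, 2, 50]

a₀ = ⌊√642⌋ = 25.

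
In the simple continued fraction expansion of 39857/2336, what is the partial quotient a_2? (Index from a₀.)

9

39857 = 17·2336 + 145   →  a_0 = 17
2336 = 16·145 + 16   →  a_1 = 16
145 = 9·16 + 1   →  a_2 = 9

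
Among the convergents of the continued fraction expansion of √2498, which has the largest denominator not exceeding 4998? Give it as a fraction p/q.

247351/4949

√2498 = [49; 1, 48, 1, 98, …] (period length 4).
Convergents:
  p_0/q_0 = 49/1
  p_1/q_1 = 50/1
  p_2/q_2 = 2449/49
  p_3/q_3 = 2499/50
  p_4/q_4 = 247351/4949
  p_5/q_5 = 249850/4999
q_4 = 4949 ≤ 4998 < 4999 = q_5, so the answer is 247351/4949.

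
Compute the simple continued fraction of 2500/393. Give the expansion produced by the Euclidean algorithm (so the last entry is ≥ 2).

2500 = 6·393 + 142
393 = 2·142 + 109
142 = 1·109 + 33
109 = 3·33 + 10
33 = 3·10 + 3
10 = 3·3 + 1
3 = 3·1 + 0  (stop)
So 2500/393 = [6; 2, 1, 3, 3, 3, 3].

[6; 2, 1, 3, 3, 3, 3]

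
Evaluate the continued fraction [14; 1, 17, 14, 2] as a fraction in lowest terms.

7831/524

Fold from the inside: start with 2/1.
  14 + 1/2 = 29/2
  17 + 2/29 = 495/29
  1 + 29/495 = 524/495
  14 + 495/524 = 7831/524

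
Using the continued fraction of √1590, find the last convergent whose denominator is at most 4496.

178041/4465

√1590 = [39; 1, 6, 1, 78, …] (period length 4).
Convergents:
  p_0/q_0 = 39/1
  p_1/q_1 = 40/1
  p_2/q_2 = 279/7
  p_3/q_3 = 319/8
  p_4/q_4 = 25161/631
  p_5/q_5 = 25480/639
  p_6/q_6 = 178041/4465
  p_7/q_7 = 203521/5104
q_6 = 4465 ≤ 4496 < 5104 = q_7, so the answer is 178041/4465.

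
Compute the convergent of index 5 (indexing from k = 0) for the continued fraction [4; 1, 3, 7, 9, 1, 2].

Using pₖ = aₖpₖ₋₁ + pₖ₋₂, qₖ = aₖqₖ₋₁ + qₖ₋₂ (with p₋₁=1, p₋₂=0, q₋₁=0, q₋₂=1):
  k=0: a=4, p=4, q=1
  k=1: a=1, p=5, q=1
  k=2: a=3, p=19, q=4
  k=3: a=7, p=138, q=29
  k=4: a=9, p=1261, q=265
  k=5: a=1, p=1399, q=294

1399/294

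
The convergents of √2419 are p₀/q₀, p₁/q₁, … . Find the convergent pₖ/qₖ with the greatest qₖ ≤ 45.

541/11

√2419 = [49; 5, 2, 5, 98, …] (period length 4).
Convergents:
  p_0/q_0 = 49/1
  p_1/q_1 = 246/5
  p_2/q_2 = 541/11
  p_3/q_3 = 2951/60
q_2 = 11 ≤ 45 < 60 = q_3, so the answer is 541/11.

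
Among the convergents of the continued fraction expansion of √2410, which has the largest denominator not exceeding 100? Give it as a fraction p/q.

√2410 = [49; 10, 1, 8, 1, 10, 98, …] (period length 6).
Convergents:
  p_0/q_0 = 49/1
  p_1/q_1 = 491/10
  p_2/q_2 = 540/11
  p_3/q_3 = 4811/98
  p_4/q_4 = 5351/109
q_3 = 98 ≤ 100 < 109 = q_4, so the answer is 4811/98.

4811/98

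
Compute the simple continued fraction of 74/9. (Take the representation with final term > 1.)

[8; 4, 2]

74 = 8·9 + 2
9 = 4·2 + 1
2 = 2·1 + 0  (stop)
So 74/9 = [8; 4, 2].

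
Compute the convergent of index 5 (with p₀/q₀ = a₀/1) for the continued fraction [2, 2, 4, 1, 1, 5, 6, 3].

272/111

Using pₖ = aₖpₖ₋₁ + pₖ₋₂, qₖ = aₖqₖ₋₁ + qₖ₋₂ (with p₋₁=1, p₋₂=0, q₋₁=0, q₋₂=1):
  k=0: a=2, p=2, q=1
  k=1: a=2, p=5, q=2
  k=2: a=4, p=22, q=9
  k=3: a=1, p=27, q=11
  k=4: a=1, p=49, q=20
  k=5: a=5, p=272, q=111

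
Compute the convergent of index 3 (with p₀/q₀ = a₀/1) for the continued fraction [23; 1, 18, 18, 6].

Using pₖ = aₖpₖ₋₁ + pₖ₋₂, qₖ = aₖqₖ₋₁ + qₖ₋₂ (with p₋₁=1, p₋₂=0, q₋₁=0, q₋₂=1):
  k=0: a=23, p=23, q=1
  k=1: a=1, p=24, q=1
  k=2: a=18, p=455, q=19
  k=3: a=18, p=8214, q=343

8214/343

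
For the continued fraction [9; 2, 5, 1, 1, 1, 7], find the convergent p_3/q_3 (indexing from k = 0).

Using pₖ = aₖpₖ₋₁ + pₖ₋₂, qₖ = aₖqₖ₋₁ + qₖ₋₂ (with p₋₁=1, p₋₂=0, q₋₁=0, q₋₂=1):
  k=0: a=9, p=9, q=1
  k=1: a=2, p=19, q=2
  k=2: a=5, p=104, q=11
  k=3: a=1, p=123, q=13

123/13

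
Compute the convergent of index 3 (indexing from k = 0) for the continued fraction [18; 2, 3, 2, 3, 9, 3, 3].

295/16

Using pₖ = aₖpₖ₋₁ + pₖ₋₂, qₖ = aₖqₖ₋₁ + qₖ₋₂ (with p₋₁=1, p₋₂=0, q₋₁=0, q₋₂=1):
  k=0: a=18, p=18, q=1
  k=1: a=2, p=37, q=2
  k=2: a=3, p=129, q=7
  k=3: a=2, p=295, q=16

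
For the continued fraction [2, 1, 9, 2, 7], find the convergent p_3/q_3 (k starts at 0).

61/21

Using pₖ = aₖpₖ₋₁ + pₖ₋₂, qₖ = aₖqₖ₋₁ + qₖ₋₂ (with p₋₁=1, p₋₂=0, q₋₁=0, q₋₂=1):
  k=0: a=2, p=2, q=1
  k=1: a=1, p=3, q=1
  k=2: a=9, p=29, q=10
  k=3: a=2, p=61, q=21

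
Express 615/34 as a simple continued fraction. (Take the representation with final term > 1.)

[18; 11, 3]

615 = 18*34 + 3
34 = 11*3 + 1
3 = 3*1 + 0  (stop)
So 615/34 = [18; 11, 3].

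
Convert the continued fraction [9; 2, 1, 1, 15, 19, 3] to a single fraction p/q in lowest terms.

Fold from the inside: start with 3/1.
  19 + 1/3 = 58/3
  15 + 3/58 = 873/58
  1 + 58/873 = 931/873
  1 + 873/931 = 1804/931
  2 + 931/1804 = 4539/1804
  9 + 1804/4539 = 42655/4539

42655/4539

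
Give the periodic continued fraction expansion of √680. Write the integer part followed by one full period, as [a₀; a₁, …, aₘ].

[26; 13, 52]

a₀ = ⌊√680⌋ = 26.
With m₀=0, d₀=1 and mₖ₊₁ = dₖaₖ − mₖ, dₖ₊₁ = (n − mₖ₊₁²)/dₖ, aₖ₊₁ = ⌊(a₀+mₖ₊₁)/dₖ₊₁⌋:
  k=1: m=26, d=4, a=13
  k=2: m=26, d=1, a=52
d=1 and a=2a₀=52 at k=2, so the next step gives (m, d) = (26, 4) again — its k=1 value — and the period has length 2.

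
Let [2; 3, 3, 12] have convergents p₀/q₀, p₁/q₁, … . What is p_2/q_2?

23/10

Using pₖ = aₖpₖ₋₁ + pₖ₋₂, qₖ = aₖqₖ₋₁ + qₖ₋₂ (with p₋₁=1, p₋₂=0, q₋₁=0, q₋₂=1):
  k=0: a=2, p=2, q=1
  k=1: a=3, p=7, q=3
  k=2: a=3, p=23, q=10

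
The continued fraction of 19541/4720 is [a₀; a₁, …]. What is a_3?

19541 = 4·4720 + 661   →  a_0 = 4
4720 = 7·661 + 93   →  a_1 = 7
661 = 7·93 + 10   →  a_2 = 7
93 = 9·10 + 3   →  a_3 = 9

9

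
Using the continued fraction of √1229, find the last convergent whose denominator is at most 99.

1227/35

√1229 = [35; 17, 1, 1, 17, 70, …] (period length 5).
Convergents:
  p_0/q_0 = 35/1
  p_1/q_1 = 596/17
  p_2/q_2 = 631/18
  p_3/q_3 = 1227/35
  p_4/q_4 = 21490/613
q_3 = 35 ≤ 99 < 613 = q_4, so the answer is 1227/35.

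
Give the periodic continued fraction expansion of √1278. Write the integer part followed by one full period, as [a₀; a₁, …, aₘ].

a₀ = ⌊√1278⌋ = 35.
With m₀=0, d₀=1 and mₖ₊₁ = dₖaₖ − mₖ, dₖ₊₁ = (n − mₖ₊₁²)/dₖ, aₖ₊₁ = ⌊(a₀+mₖ₊₁)/dₖ₊₁⌋:
  k=1: m=35, d=53, a=1
  k=2: m=18, d=18, a=2
  k=3: m=18, d=53, a=1
  k=4: m=35, d=1, a=70
d=1 and a=2a₀=70 at k=4, so the next step gives (m, d) = (35, 53) again — its k=1 value — and the period has length 4.

[35; 1, 2, 1, 70]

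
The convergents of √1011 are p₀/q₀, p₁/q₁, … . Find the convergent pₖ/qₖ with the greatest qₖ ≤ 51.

1558/49

√1011 = [31; 1, 3, 1, 9, 1, 3, 1, 62, …] (period length 8).
Convergents:
  p_0/q_0 = 31/1
  p_1/q_1 = 32/1
  p_2/q_2 = 127/4
  p_3/q_3 = 159/5
  p_4/q_4 = 1558/49
  p_5/q_5 = 1717/54
q_4 = 49 ≤ 51 < 54 = q_5, so the answer is 1558/49.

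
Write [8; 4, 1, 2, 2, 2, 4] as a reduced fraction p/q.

Fold from the inside: start with 4/1.
  2 + 1/4 = 9/4
  2 + 4/9 = 22/9
  2 + 9/22 = 53/22
  1 + 22/53 = 75/53
  4 + 53/75 = 353/75
  8 + 75/353 = 2899/353

2899/353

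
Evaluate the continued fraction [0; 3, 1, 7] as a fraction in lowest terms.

Using pₖ = aₖpₖ₋₁ + pₖ₋₂ and qₖ = aₖqₖ₋₁ + qₖ₋₂:
  k=0: a=0, p=0, q=1
  k=1: a=3, p=1, q=3
  k=2: a=1, p=1, q=4
  k=3: a=7, p=8, q=31

8/31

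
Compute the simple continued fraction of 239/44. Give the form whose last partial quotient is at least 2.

[5; 2, 3, 6]

239 = 5×44 + 19
44 = 2×19 + 6
19 = 3×6 + 1
6 = 6×1 + 0  (stop)
So 239/44 = [5; 2, 3, 6].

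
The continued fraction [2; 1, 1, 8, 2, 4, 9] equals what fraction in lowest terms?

Fold from the inside: start with 9/1.
  4 + 1/9 = 37/9
  2 + 9/37 = 83/37
  8 + 37/83 = 701/83
  1 + 83/701 = 784/701
  1 + 701/784 = 1485/784
  2 + 784/1485 = 3754/1485

3754/1485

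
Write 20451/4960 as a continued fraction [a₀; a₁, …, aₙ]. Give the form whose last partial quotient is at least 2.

[4; 8, 8, 2, 17, 2]

20451 = 4×4960 + 611
4960 = 8×611 + 72
611 = 8×72 + 35
72 = 2×35 + 2
35 = 17×2 + 1
2 = 2×1 + 0  (stop)
So 20451/4960 = [4; 8, 8, 2, 17, 2].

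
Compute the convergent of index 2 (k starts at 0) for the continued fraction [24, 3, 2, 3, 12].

Using pₖ = aₖpₖ₋₁ + pₖ₋₂, qₖ = aₖqₖ₋₁ + qₖ₋₂ (with p₋₁=1, p₋₂=0, q₋₁=0, q₋₂=1):
  k=0: a=24, p=24, q=1
  k=1: a=3, p=73, q=3
  k=2: a=2, p=170, q=7

170/7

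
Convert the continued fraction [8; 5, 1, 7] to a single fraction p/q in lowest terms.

384/47

Using pₖ = aₖpₖ₋₁ + pₖ₋₂ and qₖ = aₖqₖ₋₁ + qₖ₋₂:
  k=0: a=8, p=8, q=1
  k=1: a=5, p=41, q=5
  k=2: a=1, p=49, q=6
  k=3: a=7, p=384, q=47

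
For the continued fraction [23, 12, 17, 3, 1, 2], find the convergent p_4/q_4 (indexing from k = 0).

19205/832

Using pₖ = aₖpₖ₋₁ + pₖ₋₂, qₖ = aₖqₖ₋₁ + qₖ₋₂ (with p₋₁=1, p₋₂=0, q₋₁=0, q₋₂=1):
  k=0: a=23, p=23, q=1
  k=1: a=12, p=277, q=12
  k=2: a=17, p=4732, q=205
  k=3: a=3, p=14473, q=627
  k=4: a=1, p=19205, q=832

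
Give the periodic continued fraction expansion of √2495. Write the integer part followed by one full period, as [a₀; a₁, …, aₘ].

[49; 1, 18, 1, 98]

a₀ = ⌊√2495⌋ = 49.
With m₀=0, d₀=1 and mₖ₊₁ = dₖaₖ − mₖ, dₖ₊₁ = (n − mₖ₊₁²)/dₖ, aₖ₊₁ = ⌊(a₀+mₖ₊₁)/dₖ₊₁⌋:
  k=1: m=49, d=94, a=1
  k=2: m=45, d=5, a=18
  k=3: m=45, d=94, a=1
  k=4: m=49, d=1, a=98
d=1 and a=2a₀=98 at k=4, so the next step gives (m, d) = (49, 94) again — its k=1 value — and the period has length 4.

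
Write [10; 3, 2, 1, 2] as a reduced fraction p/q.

278/27

Using pₖ = aₖpₖ₋₁ + pₖ₋₂ and qₖ = aₖqₖ₋₁ + qₖ₋₂:
  k=0: a=10, p=10, q=1
  k=1: a=3, p=31, q=3
  k=2: a=2, p=72, q=7
  k=3: a=1, p=103, q=10
  k=4: a=2, p=278, q=27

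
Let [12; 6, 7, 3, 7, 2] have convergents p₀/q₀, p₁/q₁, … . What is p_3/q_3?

1642/135

Using pₖ = aₖpₖ₋₁ + pₖ₋₂, qₖ = aₖqₖ₋₁ + qₖ₋₂ (with p₋₁=1, p₋₂=0, q₋₁=0, q₋₂=1):
  k=0: a=12, p=12, q=1
  k=1: a=6, p=73, q=6
  k=2: a=7, p=523, q=43
  k=3: a=3, p=1642, q=135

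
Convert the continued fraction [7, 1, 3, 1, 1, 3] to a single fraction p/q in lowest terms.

Using pₖ = aₖpₖ₋₁ + pₖ₋₂ and qₖ = aₖqₖ₋₁ + qₖ₋₂:
  k=0: a=7, p=7, q=1
  k=1: a=1, p=8, q=1
  k=2: a=3, p=31, q=4
  k=3: a=1, p=39, q=5
  k=4: a=1, p=70, q=9
  k=5: a=3, p=249, q=32

249/32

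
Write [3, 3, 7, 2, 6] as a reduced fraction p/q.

1009/304

Fold from the inside: start with 6/1.
  2 + 1/6 = 13/6
  7 + 6/13 = 97/13
  3 + 13/97 = 304/97
  3 + 97/304 = 1009/304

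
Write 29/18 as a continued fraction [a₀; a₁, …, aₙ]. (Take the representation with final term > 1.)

[1; 1, 1, 1, 1, 3]

29 = 1·18 + 11
18 = 1·11 + 7
11 = 1·7 + 4
7 = 1·4 + 3
4 = 1·3 + 1
3 = 3·1 + 0  (stop)
So 29/18 = [1; 1, 1, 1, 1, 3].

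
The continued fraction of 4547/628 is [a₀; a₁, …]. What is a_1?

4

4547 = 7·628 + 151   →  a_0 = 7
628 = 4·151 + 24   →  a_1 = 4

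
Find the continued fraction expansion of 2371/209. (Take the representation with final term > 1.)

[11; 2, 1, 9, 3, 2]

2371 = 11*209 + 72
209 = 2*72 + 65
72 = 1*65 + 7
65 = 9*7 + 2
7 = 3*2 + 1
2 = 2*1 + 0  (stop)
So 2371/209 = [11; 2, 1, 9, 3, 2].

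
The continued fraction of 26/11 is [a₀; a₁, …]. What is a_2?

26 = 2·11 + 4   →  a_0 = 2
11 = 2·4 + 3   →  a_1 = 2
4 = 1·3 + 1   →  a_2 = 1

1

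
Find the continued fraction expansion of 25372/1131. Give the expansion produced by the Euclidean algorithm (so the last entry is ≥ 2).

[22; 2, 3, 4, 12, 3]

25372 = 22·1131 + 490
1131 = 2·490 + 151
490 = 3·151 + 37
151 = 4·37 + 3
37 = 12·3 + 1
3 = 3·1 + 0  (stop)
So 25372/1131 = [22; 2, 3, 4, 12, 3].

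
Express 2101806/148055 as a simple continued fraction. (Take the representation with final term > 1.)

[14; 5, 10, 10, 19, 15]

2101806 = 14·148055 + 29036
148055 = 5·29036 + 2875
29036 = 10·2875 + 286
2875 = 10·286 + 15
286 = 19·15 + 1
15 = 15·1 + 0  (stop)
So 2101806/148055 = [14; 5, 10, 10, 19, 15].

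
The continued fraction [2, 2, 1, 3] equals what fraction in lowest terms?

26/11

Using pₖ = aₖpₖ₋₁ + pₖ₋₂ and qₖ = aₖqₖ₋₁ + qₖ₋₂:
  k=0: a=2, p=2, q=1
  k=1: a=2, p=5, q=2
  k=2: a=1, p=7, q=3
  k=3: a=3, p=26, q=11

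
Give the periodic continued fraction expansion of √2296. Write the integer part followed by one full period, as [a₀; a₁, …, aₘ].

[47; 1, 10, 1, 94]

a₀ = ⌊√2296⌋ = 47.
With m₀=0, d₀=1 and mₖ₊₁ = dₖaₖ − mₖ, dₖ₊₁ = (n − mₖ₊₁²)/dₖ, aₖ₊₁ = ⌊(a₀+mₖ₊₁)/dₖ₊₁⌋:
  k=1: m=47, d=87, a=1
  k=2: m=40, d=8, a=10
  k=3: m=40, d=87, a=1
  k=4: m=47, d=1, a=94
d=1 and a=2a₀=94 at k=4, so the next step gives (m, d) = (47, 87) again — its k=1 value — and the period has length 4.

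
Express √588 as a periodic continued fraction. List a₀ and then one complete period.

[24; 4, 48]

a₀ = ⌊√588⌋ = 24.
With m₀=0, d₀=1 and mₖ₊₁ = dₖaₖ − mₖ, dₖ₊₁ = (n − mₖ₊₁²)/dₖ, aₖ₊₁ = ⌊(a₀+mₖ₊₁)/dₖ₊₁⌋:
  k=1: m=24, d=12, a=4
  k=2: m=24, d=1, a=48
d=1 and a=2a₀=48 at k=2, so the next step gives (m, d) = (24, 12) again — its k=1 value — and the period has length 2.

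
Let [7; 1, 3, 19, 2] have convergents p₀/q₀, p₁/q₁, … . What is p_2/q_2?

Using pₖ = aₖpₖ₋₁ + pₖ₋₂, qₖ = aₖqₖ₋₁ + qₖ₋₂ (with p₋₁=1, p₋₂=0, q₋₁=0, q₋₂=1):
  k=0: a=7, p=7, q=1
  k=1: a=1, p=8, q=1
  k=2: a=3, p=31, q=4

31/4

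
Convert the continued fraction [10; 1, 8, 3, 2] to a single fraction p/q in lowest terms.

708/65

Using pₖ = aₖpₖ₋₁ + pₖ₋₂ and qₖ = aₖqₖ₋₁ + qₖ₋₂:
  k=0: a=10, p=10, q=1
  k=1: a=1, p=11, q=1
  k=2: a=8, p=98, q=9
  k=3: a=3, p=305, q=28
  k=4: a=2, p=708, q=65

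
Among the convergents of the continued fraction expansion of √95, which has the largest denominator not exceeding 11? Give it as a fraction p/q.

√95 = [9; 1, 2, 1, 18, …] (period length 4).
Convergents:
  p_0/q_0 = 9/1
  p_1/q_1 = 10/1
  p_2/q_2 = 29/3
  p_3/q_3 = 39/4
  p_4/q_4 = 731/75
q_3 = 4 ≤ 11 < 75 = q_4, so the answer is 39/4.

39/4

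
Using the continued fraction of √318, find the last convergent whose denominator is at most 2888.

22897/1284

√318 = [17; 1, 4, 1, 34, …] (period length 4).
Convergents:
  p_0/q_0 = 17/1
  p_1/q_1 = 18/1
  p_2/q_2 = 89/5
  p_3/q_3 = 107/6
  p_4/q_4 = 3727/209
  p_5/q_5 = 3834/215
  p_6/q_6 = 19063/1069
  p_7/q_7 = 22897/1284
  p_8/q_8 = 797561/44725
q_7 = 1284 ≤ 2888 < 44725 = q_8, so the answer is 22897/1284.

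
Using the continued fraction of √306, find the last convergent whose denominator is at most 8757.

84473/4829

√306 = [17; 2, 34, …] (period length 2).
Convergents:
  p_0/q_0 = 17/1
  p_1/q_1 = 35/2
  p_2/q_2 = 1207/69
  p_3/q_3 = 2449/140
  p_4/q_4 = 84473/4829
  p_5/q_5 = 171395/9798
q_4 = 4829 ≤ 8757 < 9798 = q_5, so the answer is 84473/4829.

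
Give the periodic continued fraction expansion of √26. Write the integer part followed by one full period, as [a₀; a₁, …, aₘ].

[5; 10]

a₀ = ⌊√26⌋ = 5.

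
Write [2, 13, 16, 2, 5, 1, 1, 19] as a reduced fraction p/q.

Using pₖ = aₖpₖ₋₁ + pₖ₋₂ and qₖ = aₖqₖ₋₁ + qₖ₋₂:
  k=0: a=2, p=2, q=1
  k=1: a=13, p=27, q=13
  k=2: a=16, p=434, q=209
  k=3: a=2, p=895, q=431
  k=4: a=5, p=4909, q=2364
  k=5: a=1, p=5804, q=2795
  k=6: a=1, p=10713, q=5159
  k=7: a=19, p=209351, q=100816

209351/100816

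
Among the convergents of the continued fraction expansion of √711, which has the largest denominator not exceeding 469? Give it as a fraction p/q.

√711 = [26; 1, 1, 1, 52, …] (period length 4).
Convergents:
  p_0/q_0 = 26/1
  p_1/q_1 = 27/1
  p_2/q_2 = 53/2
  p_3/q_3 = 80/3
  p_4/q_4 = 4213/158
  p_5/q_5 = 4293/161
  p_6/q_6 = 8506/319
  p_7/q_7 = 12799/480
q_6 = 319 ≤ 469 < 480 = q_7, so the answer is 8506/319.

8506/319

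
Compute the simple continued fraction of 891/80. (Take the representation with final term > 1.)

[11; 7, 3, 1, 2]

891 = 11×80 + 11
80 = 7×11 + 3
11 = 3×3 + 2
3 = 1×2 + 1
2 = 2×1 + 0  (stop)
So 891/80 = [11; 7, 3, 1, 2].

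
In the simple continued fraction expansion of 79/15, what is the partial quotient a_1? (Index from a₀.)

3

79 = 5·15 + 4   →  a_0 = 5
15 = 3·4 + 3   →  a_1 = 3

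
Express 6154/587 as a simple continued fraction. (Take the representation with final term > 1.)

6154 = 10*587 + 284
587 = 2*284 + 19
284 = 14*19 + 18
19 = 1*18 + 1
18 = 18*1 + 0  (stop)
So 6154/587 = [10; 2, 14, 1, 18].

[10; 2, 14, 1, 18]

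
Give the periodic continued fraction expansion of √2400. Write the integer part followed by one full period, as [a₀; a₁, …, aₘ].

a₀ = ⌊√2400⌋ = 48.

[48; 1, 96]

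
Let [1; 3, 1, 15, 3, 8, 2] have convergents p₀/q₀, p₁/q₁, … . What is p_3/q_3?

79/63

Using pₖ = aₖpₖ₋₁ + pₖ₋₂, qₖ = aₖqₖ₋₁ + qₖ₋₂ (with p₋₁=1, p₋₂=0, q₋₁=0, q₋₂=1):
  k=0: a=1, p=1, q=1
  k=1: a=3, p=4, q=3
  k=2: a=1, p=5, q=4
  k=3: a=15, p=79, q=63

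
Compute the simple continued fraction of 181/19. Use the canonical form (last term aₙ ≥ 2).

[9; 1, 1, 9]

181 = 9×19 + 10
19 = 1×10 + 9
10 = 1×9 + 1
9 = 9×1 + 0  (stop)
So 181/19 = [9; 1, 1, 9].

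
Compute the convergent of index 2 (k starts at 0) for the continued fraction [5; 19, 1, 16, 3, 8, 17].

Using pₖ = aₖpₖ₋₁ + pₖ₋₂, qₖ = aₖqₖ₋₁ + qₖ₋₂ (with p₋₁=1, p₋₂=0, q₋₁=0, q₋₂=1):
  k=0: a=5, p=5, q=1
  k=1: a=19, p=96, q=19
  k=2: a=1, p=101, q=20

101/20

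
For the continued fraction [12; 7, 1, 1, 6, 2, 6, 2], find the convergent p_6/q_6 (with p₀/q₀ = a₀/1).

Using pₖ = aₖpₖ₋₁ + pₖ₋₂, qₖ = aₖqₖ₋₁ + qₖ₋₂ (with p₋₁=1, p₋₂=0, q₋₁=0, q₋₂=1):
  k=0: a=12, p=12, q=1
  k=1: a=7, p=85, q=7
  k=2: a=1, p=97, q=8
  k=3: a=1, p=182, q=15
  k=4: a=6, p=1189, q=98
  k=5: a=2, p=2560, q=211
  k=6: a=6, p=16549, q=1364

16549/1364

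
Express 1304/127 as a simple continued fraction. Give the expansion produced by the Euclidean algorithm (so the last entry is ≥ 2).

[10; 3, 1, 2, 1, 3, 2]

1304 = 10·127 + 34
127 = 3·34 + 25
34 = 1·25 + 9
25 = 2·9 + 7
9 = 1·7 + 2
7 = 3·2 + 1
2 = 2·1 + 0  (stop)
So 1304/127 = [10; 3, 1, 2, 1, 3, 2].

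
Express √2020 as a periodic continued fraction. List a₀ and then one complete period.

a₀ = ⌊√2020⌋ = 44.
With m₀=0, d₀=1 and mₖ₊₁ = dₖaₖ − mₖ, dₖ₊₁ = (n − mₖ₊₁²)/dₖ, aₖ₊₁ = ⌊(a₀+mₖ₊₁)/dₖ₊₁⌋:
  k=1: m=44, d=84, a=1
  k=2: m=40, d=5, a=16
  k=3: m=40, d=84, a=1
  k=4: m=44, d=1, a=88
d=1 and a=2a₀=88 at k=4, so the next step gives (m, d) = (44, 84) again — its k=1 value — and the period has length 4.

[44; 1, 16, 1, 88]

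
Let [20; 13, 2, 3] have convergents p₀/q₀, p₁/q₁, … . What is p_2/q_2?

542/27

Using pₖ = aₖpₖ₋₁ + pₖ₋₂, qₖ = aₖqₖ₋₁ + qₖ₋₂ (with p₋₁=1, p₋₂=0, q₋₁=0, q₋₂=1):
  k=0: a=20, p=20, q=1
  k=1: a=13, p=261, q=13
  k=2: a=2, p=542, q=27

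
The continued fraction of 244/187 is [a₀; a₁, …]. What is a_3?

244 = 1·187 + 57   →  a_0 = 1
187 = 3·57 + 16   →  a_1 = 3
57 = 3·16 + 9   →  a_2 = 3
16 = 1·9 + 7   →  a_3 = 1

1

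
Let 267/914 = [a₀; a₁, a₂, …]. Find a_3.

2

267 = 0·914 + 267   →  a_0 = 0
914 = 3·267 + 113   →  a_1 = 3
267 = 2·113 + 41   →  a_2 = 2
113 = 2·41 + 31   →  a_3 = 2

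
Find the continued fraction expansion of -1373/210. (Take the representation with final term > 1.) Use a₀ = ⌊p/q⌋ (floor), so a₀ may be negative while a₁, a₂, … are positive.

[-7; 2, 6, 16]

-1373 = -7×210 + 97
210 = 2×97 + 16
97 = 6×16 + 1
16 = 16×1 + 0  (stop)
So -1373/210 = [-7; 2, 6, 16].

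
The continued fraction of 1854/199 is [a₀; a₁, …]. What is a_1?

1854 = 9·199 + 63   →  a_0 = 9
199 = 3·63 + 10   →  a_1 = 3

3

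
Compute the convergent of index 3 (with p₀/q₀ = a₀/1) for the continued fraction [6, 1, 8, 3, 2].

193/28

Using pₖ = aₖpₖ₋₁ + pₖ₋₂, qₖ = aₖqₖ₋₁ + qₖ₋₂ (with p₋₁=1, p₋₂=0, q₋₁=0, q₋₂=1):
  k=0: a=6, p=6, q=1
  k=1: a=1, p=7, q=1
  k=2: a=8, p=62, q=9
  k=3: a=3, p=193, q=28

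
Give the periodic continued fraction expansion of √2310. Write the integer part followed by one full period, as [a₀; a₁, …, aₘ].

[48; 16, 96]

a₀ = ⌊√2310⌋ = 48.
With m₀=0, d₀=1 and mₖ₊₁ = dₖaₖ − mₖ, dₖ₊₁ = (n − mₖ₊₁²)/dₖ, aₖ₊₁ = ⌊(a₀+mₖ₊₁)/dₖ₊₁⌋:
  k=1: m=48, d=6, a=16
  k=2: m=48, d=1, a=96
d=1 and a=2a₀=96 at k=2, so the next step gives (m, d) = (48, 6) again — its k=1 value — and the period has length 2.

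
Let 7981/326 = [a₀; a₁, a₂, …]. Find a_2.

7981 = 24·326 + 157   →  a_0 = 24
326 = 2·157 + 12   →  a_1 = 2
157 = 13·12 + 1   →  a_2 = 13

13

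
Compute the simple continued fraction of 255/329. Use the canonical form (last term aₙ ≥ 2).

255 = 0*329 + 255
329 = 1*255 + 74
255 = 3*74 + 33
74 = 2*33 + 8
33 = 4*8 + 1
8 = 8*1 + 0  (stop)
So 255/329 = [0; 1, 3, 2, 4, 8].

[0; 1, 3, 2, 4, 8]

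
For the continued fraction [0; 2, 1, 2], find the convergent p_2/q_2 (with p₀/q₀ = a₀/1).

Using pₖ = aₖpₖ₋₁ + pₖ₋₂, qₖ = aₖqₖ₋₁ + qₖ₋₂ (with p₋₁=1, p₋₂=0, q₋₁=0, q₋₂=1):
  k=0: a=0, p=0, q=1
  k=1: a=2, p=1, q=2
  k=2: a=1, p=1, q=3

1/3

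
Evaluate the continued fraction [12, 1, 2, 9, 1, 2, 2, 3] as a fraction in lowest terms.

Using pₖ = aₖpₖ₋₁ + pₖ₋₂ and qₖ = aₖqₖ₋₁ + qₖ₋₂:
  k=0: a=12, p=12, q=1
  k=1: a=1, p=13, q=1
  k=2: a=2, p=38, q=3
  k=3: a=9, p=355, q=28
  k=4: a=1, p=393, q=31
  k=5: a=2, p=1141, q=90
  k=6: a=2, p=2675, q=211
  k=7: a=3, p=9166, q=723

9166/723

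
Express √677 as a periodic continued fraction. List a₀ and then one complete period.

a₀ = ⌊√677⌋ = 26.
With m₀=0, d₀=1 and mₖ₊₁ = dₖaₖ − mₖ, dₖ₊₁ = (n − mₖ₊₁²)/dₖ, aₖ₊₁ = ⌊(a₀+mₖ₊₁)/dₖ₊₁⌋:
  k=1: m=26, d=1, a=52
d=1 and a=2a₀=52 at k=1, so the next step gives (m, d) = (26, 1) again — its k=1 value — and the period has length 1.

[26; 52]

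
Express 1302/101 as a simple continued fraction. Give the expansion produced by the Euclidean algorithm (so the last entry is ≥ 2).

1302 = 12×101 + 90
101 = 1×90 + 11
90 = 8×11 + 2
11 = 5×2 + 1
2 = 2×1 + 0  (stop)
So 1302/101 = [12; 1, 8, 5, 2].

[12; 1, 8, 5, 2]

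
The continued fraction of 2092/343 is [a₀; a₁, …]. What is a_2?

11

2092 = 6·343 + 34   →  a_0 = 6
343 = 10·34 + 3   →  a_1 = 10
34 = 11·3 + 1   →  a_2 = 11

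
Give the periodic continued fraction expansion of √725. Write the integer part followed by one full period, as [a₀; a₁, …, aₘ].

a₀ = ⌊√725⌋ = 26.

[26; 1, 12, 2, 12, 1, 52]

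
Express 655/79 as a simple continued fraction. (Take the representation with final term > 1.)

655 = 8·79 + 23
79 = 3·23 + 10
23 = 2·10 + 3
10 = 3·3 + 1
3 = 3·1 + 0  (stop)
So 655/79 = [8; 3, 2, 3, 3].

[8; 3, 2, 3, 3]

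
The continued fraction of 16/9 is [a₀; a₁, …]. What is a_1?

16 = 1·9 + 7   →  a_0 = 1
9 = 1·7 + 2   →  a_1 = 1

1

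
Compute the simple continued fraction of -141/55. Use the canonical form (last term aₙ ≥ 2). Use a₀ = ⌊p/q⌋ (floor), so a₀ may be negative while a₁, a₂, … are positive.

-141 = -3×55 + 24
55 = 2×24 + 7
24 = 3×7 + 3
7 = 2×3 + 1
3 = 3×1 + 0  (stop)
So -141/55 = [-3; 2, 3, 2, 3].

[-3; 2, 3, 2, 3]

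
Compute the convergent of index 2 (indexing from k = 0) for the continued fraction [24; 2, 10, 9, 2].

514/21

Using pₖ = aₖpₖ₋₁ + pₖ₋₂, qₖ = aₖqₖ₋₁ + qₖ₋₂ (with p₋₁=1, p₋₂=0, q₋₁=0, q₋₂=1):
  k=0: a=24, p=24, q=1
  k=1: a=2, p=49, q=2
  k=2: a=10, p=514, q=21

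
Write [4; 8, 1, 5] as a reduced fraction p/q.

218/53

Using pₖ = aₖpₖ₋₁ + pₖ₋₂ and qₖ = aₖqₖ₋₁ + qₖ₋₂:
  k=0: a=4, p=4, q=1
  k=1: a=8, p=33, q=8
  k=2: a=1, p=37, q=9
  k=3: a=5, p=218, q=53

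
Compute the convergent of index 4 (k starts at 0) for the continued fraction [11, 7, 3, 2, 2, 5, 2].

Using pₖ = aₖpₖ₋₁ + pₖ₋₂, qₖ = aₖqₖ₋₁ + qₖ₋₂ (with p₋₁=1, p₋₂=0, q₋₁=0, q₋₂=1):
  k=0: a=11, p=11, q=1
  k=1: a=7, p=78, q=7
  k=2: a=3, p=245, q=22
  k=3: a=2, p=568, q=51
  k=4: a=2, p=1381, q=124

1381/124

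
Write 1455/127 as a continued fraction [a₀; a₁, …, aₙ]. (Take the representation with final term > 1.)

[11; 2, 5, 3, 1, 2]

1455 = 11*127 + 58
127 = 2*58 + 11
58 = 5*11 + 3
11 = 3*3 + 2
3 = 1*2 + 1
2 = 2*1 + 0  (stop)
So 1455/127 = [11; 2, 5, 3, 1, 2].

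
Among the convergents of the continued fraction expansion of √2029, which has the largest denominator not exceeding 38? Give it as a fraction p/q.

1036/23

√2029 = [45; 22, 1, 1, 22, 90, …] (period length 5).
Convergents:
  p_0/q_0 = 45/1
  p_1/q_1 = 991/22
  p_2/q_2 = 1036/23
  p_3/q_3 = 2027/45
q_2 = 23 ≤ 38 < 45 = q_3, so the answer is 1036/23.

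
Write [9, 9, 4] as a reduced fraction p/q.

Using pₖ = aₖpₖ₋₁ + pₖ₋₂ and qₖ = aₖqₖ₋₁ + qₖ₋₂:
  k=0: a=9, p=9, q=1
  k=1: a=9, p=82, q=9
  k=2: a=4, p=337, q=37

337/37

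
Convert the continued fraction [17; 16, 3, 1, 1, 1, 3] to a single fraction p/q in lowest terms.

11107/651

Using pₖ = aₖpₖ₋₁ + pₖ₋₂ and qₖ = aₖqₖ₋₁ + qₖ₋₂:
  k=0: a=17, p=17, q=1
  k=1: a=16, p=273, q=16
  k=2: a=3, p=836, q=49
  k=3: a=1, p=1109, q=65
  k=4: a=1, p=1945, q=114
  k=5: a=1, p=3054, q=179
  k=6: a=3, p=11107, q=651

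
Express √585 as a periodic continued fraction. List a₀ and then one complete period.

a₀ = ⌊√585⌋ = 24.
With m₀=0, d₀=1 and mₖ₊₁ = dₖaₖ − mₖ, dₖ₊₁ = (n − mₖ₊₁²)/dₖ, aₖ₊₁ = ⌊(a₀+mₖ₊₁)/dₖ₊₁⌋:
  k=1: m=24, d=9, a=5
  k=2: m=21, d=16, a=2
  k=3: m=11, d=29, a=1
  k=4: m=18, d=9, a=4
  k=5: m=18, d=29, a=1
  k=6: m=11, d=16, a=2
  k=7: m=21, d=9, a=5
  k=8: m=24, d=1, a=48
d=1 and a=2a₀=48 at k=8, so the next step gives (m, d) = (24, 9) again — its k=1 value — and the period has length 8.

[24; 5, 2, 1, 4, 1, 2, 5, 48]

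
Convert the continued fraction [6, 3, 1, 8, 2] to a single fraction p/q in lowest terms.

463/74

Using pₖ = aₖpₖ₋₁ + pₖ₋₂ and qₖ = aₖqₖ₋₁ + qₖ₋₂:
  k=0: a=6, p=6, q=1
  k=1: a=3, p=19, q=3
  k=2: a=1, p=25, q=4
  k=3: a=8, p=219, q=35
  k=4: a=2, p=463, q=74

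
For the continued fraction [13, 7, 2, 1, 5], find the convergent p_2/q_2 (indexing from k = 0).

197/15

Using pₖ = aₖpₖ₋₁ + pₖ₋₂, qₖ = aₖqₖ₋₁ + qₖ₋₂ (with p₋₁=1, p₋₂=0, q₋₁=0, q₋₂=1):
  k=0: a=13, p=13, q=1
  k=1: a=7, p=92, q=7
  k=2: a=2, p=197, q=15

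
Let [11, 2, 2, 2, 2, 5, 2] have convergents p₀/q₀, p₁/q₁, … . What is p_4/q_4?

331/29

Using pₖ = aₖpₖ₋₁ + pₖ₋₂, qₖ = aₖqₖ₋₁ + qₖ₋₂ (with p₋₁=1, p₋₂=0, q₋₁=0, q₋₂=1):
  k=0: a=11, p=11, q=1
  k=1: a=2, p=23, q=2
  k=2: a=2, p=57, q=5
  k=3: a=2, p=137, q=12
  k=4: a=2, p=331, q=29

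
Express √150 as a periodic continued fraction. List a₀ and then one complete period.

[12; 4, 24]

a₀ = ⌊√150⌋ = 12.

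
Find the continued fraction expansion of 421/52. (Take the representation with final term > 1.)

[8; 10, 2, 2]

421 = 8×52 + 5
52 = 10×5 + 2
5 = 2×2 + 1
2 = 2×1 + 0  (stop)
So 421/52 = [8; 10, 2, 2].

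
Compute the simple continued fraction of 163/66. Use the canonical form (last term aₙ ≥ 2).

[2; 2, 7, 1, 3]

163 = 2*66 + 31
66 = 2*31 + 4
31 = 7*4 + 3
4 = 1*3 + 1
3 = 3*1 + 0  (stop)
So 163/66 = [2; 2, 7, 1, 3].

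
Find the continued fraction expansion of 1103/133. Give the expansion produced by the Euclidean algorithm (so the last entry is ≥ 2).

1103 = 8×133 + 39
133 = 3×39 + 16
39 = 2×16 + 7
16 = 2×7 + 2
7 = 3×2 + 1
2 = 2×1 + 0  (stop)
So 1103/133 = [8; 3, 2, 2, 3, 2].

[8; 3, 2, 2, 3, 2]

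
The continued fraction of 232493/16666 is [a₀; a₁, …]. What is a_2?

232493 = 13·16666 + 15835   →  a_0 = 13
16666 = 1·15835 + 831   →  a_1 = 1
15835 = 19·831 + 46   →  a_2 = 19

19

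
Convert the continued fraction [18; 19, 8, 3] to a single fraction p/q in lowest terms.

Using pₖ = aₖpₖ₋₁ + pₖ₋₂ and qₖ = aₖqₖ₋₁ + qₖ₋₂:
  k=0: a=18, p=18, q=1
  k=1: a=19, p=343, q=19
  k=2: a=8, p=2762, q=153
  k=3: a=3, p=8629, q=478

8629/478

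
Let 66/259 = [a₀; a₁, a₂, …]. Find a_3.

12

66 = 0·259 + 66   →  a_0 = 0
259 = 3·66 + 61   →  a_1 = 3
66 = 1·61 + 5   →  a_2 = 1
61 = 12·5 + 1   →  a_3 = 12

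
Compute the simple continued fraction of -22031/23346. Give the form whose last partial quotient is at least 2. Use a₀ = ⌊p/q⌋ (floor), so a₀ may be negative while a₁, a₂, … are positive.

[-1; 17, 1, 3, 17, 19]

-22031 = -1*23346 + 1315
23346 = 17*1315 + 991
1315 = 1*991 + 324
991 = 3*324 + 19
324 = 17*19 + 1
19 = 19*1 + 0  (stop)
So -22031/23346 = [-1; 17, 1, 3, 17, 19].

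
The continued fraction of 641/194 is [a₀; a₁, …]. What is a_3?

641 = 3·194 + 59   →  a_0 = 3
194 = 3·59 + 17   →  a_1 = 3
59 = 3·17 + 8   →  a_2 = 3
17 = 2·8 + 1   →  a_3 = 2

2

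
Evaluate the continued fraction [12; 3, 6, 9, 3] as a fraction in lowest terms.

6663/541

Fold from the inside: start with 3/1.
  9 + 1/3 = 28/3
  6 + 3/28 = 171/28
  3 + 28/171 = 541/171
  12 + 171/541 = 6663/541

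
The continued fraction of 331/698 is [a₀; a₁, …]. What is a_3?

5

331 = 0·698 + 331   →  a_0 = 0
698 = 2·331 + 36   →  a_1 = 2
331 = 9·36 + 7   →  a_2 = 9
36 = 5·7 + 1   →  a_3 = 5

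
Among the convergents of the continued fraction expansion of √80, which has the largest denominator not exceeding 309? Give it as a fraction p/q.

2728/305

√80 = [8; 1, 16, …] (period length 2).
Convergents:
  p_0/q_0 = 8/1
  p_1/q_1 = 9/1
  p_2/q_2 = 152/17
  p_3/q_3 = 161/18
  p_4/q_4 = 2728/305
  p_5/q_5 = 2889/323
q_4 = 305 ≤ 309 < 323 = q_5, so the answer is 2728/305.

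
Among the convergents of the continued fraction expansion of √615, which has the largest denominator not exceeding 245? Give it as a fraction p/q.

6051/244

√615 = [24; 1, 3, 1, 48, …] (period length 4).
Convergents:
  p_0/q_0 = 24/1
  p_1/q_1 = 25/1
  p_2/q_2 = 99/4
  p_3/q_3 = 124/5
  p_4/q_4 = 6051/244
  p_5/q_5 = 6175/249
q_4 = 244 ≤ 245 < 249 = q_5, so the answer is 6051/244.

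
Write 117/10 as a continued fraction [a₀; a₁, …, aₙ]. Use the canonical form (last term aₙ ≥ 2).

[11; 1, 2, 3]

117 = 11*10 + 7
10 = 1*7 + 3
7 = 2*3 + 1
3 = 3*1 + 0  (stop)
So 117/10 = [11; 1, 2, 3].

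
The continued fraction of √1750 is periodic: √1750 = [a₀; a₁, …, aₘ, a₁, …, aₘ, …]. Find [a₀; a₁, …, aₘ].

[41; 1, 4, 1, 82]

a₀ = ⌊√1750⌋ = 41.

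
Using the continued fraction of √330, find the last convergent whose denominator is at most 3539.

√330 = [18; 6, 36, …] (period length 2).
Convergents:
  p_0/q_0 = 18/1
  p_1/q_1 = 109/6
  p_2/q_2 = 3942/217
  p_3/q_3 = 23761/1308
  p_4/q_4 = 859338/47305
q_3 = 1308 ≤ 3539 < 47305 = q_4, so the answer is 23761/1308.

23761/1308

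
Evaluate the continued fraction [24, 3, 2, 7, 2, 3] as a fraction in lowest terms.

9351/385

Fold from the inside: start with 3/1.
  2 + 1/3 = 7/3
  7 + 3/7 = 52/7
  2 + 7/52 = 111/52
  3 + 52/111 = 385/111
  24 + 111/385 = 9351/385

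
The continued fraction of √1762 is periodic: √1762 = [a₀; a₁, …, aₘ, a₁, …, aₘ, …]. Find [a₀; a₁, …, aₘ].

[41; 1, 40, 1, 82]

a₀ = ⌊√1762⌋ = 41.
With m₀=0, d₀=1 and mₖ₊₁ = dₖaₖ − mₖ, dₖ₊₁ = (n − mₖ₊₁²)/dₖ, aₖ₊₁ = ⌊(a₀+mₖ₊₁)/dₖ₊₁⌋:
  k=1: m=41, d=81, a=1
  k=2: m=40, d=2, a=40
  k=3: m=40, d=81, a=1
  k=4: m=41, d=1, a=82
d=1 and a=2a₀=82 at k=4, so the next step gives (m, d) = (41, 81) again — its k=1 value — and the period has length 4.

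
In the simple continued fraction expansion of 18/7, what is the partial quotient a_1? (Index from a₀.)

1

18 = 2·7 + 4   →  a_0 = 2
7 = 1·4 + 3   →  a_1 = 1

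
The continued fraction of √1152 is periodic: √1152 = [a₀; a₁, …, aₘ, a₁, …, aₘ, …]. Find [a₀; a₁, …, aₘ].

[33; 1, 15, 1, 66]

a₀ = ⌊√1152⌋ = 33.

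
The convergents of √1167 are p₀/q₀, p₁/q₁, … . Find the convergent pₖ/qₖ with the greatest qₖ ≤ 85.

1059/31

√1167 = [34; 6, 5, 11, 5, 6, 68, …] (period length 6).
Convergents:
  p_0/q_0 = 34/1
  p_1/q_1 = 205/6
  p_2/q_2 = 1059/31
  p_3/q_3 = 11854/347
q_2 = 31 ≤ 85 < 347 = q_3, so the answer is 1059/31.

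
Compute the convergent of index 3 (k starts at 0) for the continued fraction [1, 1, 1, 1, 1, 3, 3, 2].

5/3

Using pₖ = aₖpₖ₋₁ + pₖ₋₂, qₖ = aₖqₖ₋₁ + qₖ₋₂ (with p₋₁=1, p₋₂=0, q₋₁=0, q₋₂=1):
  k=0: a=1, p=1, q=1
  k=1: a=1, p=2, q=1
  k=2: a=1, p=3, q=2
  k=3: a=1, p=5, q=3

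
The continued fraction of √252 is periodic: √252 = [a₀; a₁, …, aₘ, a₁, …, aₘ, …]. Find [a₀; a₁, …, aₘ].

[15; 1, 6, 1, 30]

a₀ = ⌊√252⌋ = 15.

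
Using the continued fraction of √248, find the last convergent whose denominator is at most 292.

2000/127

√248 = [15; 1, 2, 1, 30, …] (period length 4).
Convergents:
  p_0/q_0 = 15/1
  p_1/q_1 = 16/1
  p_2/q_2 = 47/3
  p_3/q_3 = 63/4
  p_4/q_4 = 1937/123
  p_5/q_5 = 2000/127
  p_6/q_6 = 5937/377
q_5 = 127 ≤ 292 < 377 = q_6, so the answer is 2000/127.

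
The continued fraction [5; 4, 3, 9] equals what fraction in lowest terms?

Using pₖ = aₖpₖ₋₁ + pₖ₋₂ and qₖ = aₖqₖ₋₁ + qₖ₋₂:
  k=0: a=5, p=5, q=1
  k=1: a=4, p=21, q=4
  k=2: a=3, p=68, q=13
  k=3: a=9, p=633, q=121

633/121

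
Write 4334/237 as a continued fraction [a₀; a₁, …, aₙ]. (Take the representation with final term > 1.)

4334 = 18·237 + 68
237 = 3·68 + 33
68 = 2·33 + 2
33 = 16·2 + 1
2 = 2·1 + 0  (stop)
So 4334/237 = [18; 3, 2, 16, 2].

[18; 3, 2, 16, 2]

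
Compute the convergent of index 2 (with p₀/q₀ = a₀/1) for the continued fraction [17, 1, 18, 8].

341/19

Using pₖ = aₖpₖ₋₁ + pₖ₋₂, qₖ = aₖqₖ₋₁ + qₖ₋₂ (with p₋₁=1, p₋₂=0, q₋₁=0, q₋₂=1):
  k=0: a=17, p=17, q=1
  k=1: a=1, p=18, q=1
  k=2: a=18, p=341, q=19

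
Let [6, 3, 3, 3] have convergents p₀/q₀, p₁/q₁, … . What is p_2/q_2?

63/10

Using pₖ = aₖpₖ₋₁ + pₖ₋₂, qₖ = aₖqₖ₋₁ + qₖ₋₂ (with p₋₁=1, p₋₂=0, q₋₁=0, q₋₂=1):
  k=0: a=6, p=6, q=1
  k=1: a=3, p=19, q=3
  k=2: a=3, p=63, q=10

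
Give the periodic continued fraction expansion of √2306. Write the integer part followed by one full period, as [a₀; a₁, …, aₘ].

[48; 48, 96]

a₀ = ⌊√2306⌋ = 48.
With m₀=0, d₀=1 and mₖ₊₁ = dₖaₖ − mₖ, dₖ₊₁ = (n − mₖ₊₁²)/dₖ, aₖ₊₁ = ⌊(a₀+mₖ₊₁)/dₖ₊₁⌋:
  k=1: m=48, d=2, a=48
  k=2: m=48, d=1, a=96
d=1 and a=2a₀=96 at k=2, so the next step gives (m, d) = (48, 2) again — its k=1 value — and the period has length 2.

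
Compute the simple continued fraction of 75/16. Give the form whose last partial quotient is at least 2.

[4; 1, 2, 5]

75 = 4*16 + 11
16 = 1*11 + 5
11 = 2*5 + 1
5 = 5*1 + 0  (stop)
So 75/16 = [4; 1, 2, 5].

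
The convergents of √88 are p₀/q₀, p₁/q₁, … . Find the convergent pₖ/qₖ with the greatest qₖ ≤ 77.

197/21

√88 = [9; 2, 1, 1, 1, 2, 18, …] (period length 6).
Convergents:
  p_0/q_0 = 9/1
  p_1/q_1 = 19/2
  p_2/q_2 = 28/3
  p_3/q_3 = 47/5
  p_4/q_4 = 75/8
  p_5/q_5 = 197/21
  p_6/q_6 = 3621/386
q_5 = 21 ≤ 77 < 386 = q_6, so the answer is 197/21.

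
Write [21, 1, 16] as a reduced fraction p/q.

Fold from the inside: start with 16/1.
  1 + 1/16 = 17/16
  21 + 16/17 = 373/17

373/17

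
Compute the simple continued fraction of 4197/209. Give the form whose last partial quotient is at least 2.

4197 = 20*209 + 17
209 = 12*17 + 5
17 = 3*5 + 2
5 = 2*2 + 1
2 = 2*1 + 0  (stop)
So 4197/209 = [20; 12, 3, 2, 2].

[20; 12, 3, 2, 2]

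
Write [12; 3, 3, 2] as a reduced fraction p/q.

Using pₖ = aₖpₖ₋₁ + pₖ₋₂ and qₖ = aₖqₖ₋₁ + qₖ₋₂:
  k=0: a=12, p=12, q=1
  k=1: a=3, p=37, q=3
  k=2: a=3, p=123, q=10
  k=3: a=2, p=283, q=23

283/23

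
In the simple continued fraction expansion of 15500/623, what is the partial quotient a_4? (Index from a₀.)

15500 = 24·623 + 548   →  a_0 = 24
623 = 1·548 + 75   →  a_1 = 1
548 = 7·75 + 23   →  a_2 = 7
75 = 3·23 + 6   →  a_3 = 3
23 = 3·6 + 5   →  a_4 = 3

3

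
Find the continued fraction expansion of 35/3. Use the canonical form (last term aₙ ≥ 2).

35 = 11×3 + 2
3 = 1×2 + 1
2 = 2×1 + 0  (stop)
So 35/3 = [11; 1, 2].

[11; 1, 2]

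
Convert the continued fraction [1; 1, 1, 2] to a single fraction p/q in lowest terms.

8/5

Using pₖ = aₖpₖ₋₁ + pₖ₋₂ and qₖ = aₖqₖ₋₁ + qₖ₋₂:
  k=0: a=1, p=1, q=1
  k=1: a=1, p=2, q=1
  k=2: a=1, p=3, q=2
  k=3: a=2, p=8, q=5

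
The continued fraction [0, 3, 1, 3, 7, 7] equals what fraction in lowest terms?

Using pₖ = aₖpₖ₋₁ + pₖ₋₂ and qₖ = aₖqₖ₋₁ + qₖ₋₂:
  k=0: a=0, p=0, q=1
  k=1: a=3, p=1, q=3
  k=2: a=1, p=1, q=4
  k=3: a=3, p=4, q=15
  k=4: a=7, p=29, q=109
  k=5: a=7, p=207, q=778

207/778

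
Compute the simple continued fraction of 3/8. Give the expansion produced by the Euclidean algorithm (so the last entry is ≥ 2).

[0; 2, 1, 2]

3 = 0×8 + 3
8 = 2×3 + 2
3 = 1×2 + 1
2 = 2×1 + 0  (stop)
So 3/8 = [0; 2, 1, 2].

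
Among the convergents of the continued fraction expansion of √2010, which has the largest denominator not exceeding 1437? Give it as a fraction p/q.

√2010 = [44; 1, 4, 1, 88, …] (period length 4).
Convergents:
  p_0/q_0 = 44/1
  p_1/q_1 = 45/1
  p_2/q_2 = 224/5
  p_3/q_3 = 269/6
  p_4/q_4 = 23896/533
  p_5/q_5 = 24165/539
  p_6/q_6 = 120556/2689
q_5 = 539 ≤ 1437 < 2689 = q_6, so the answer is 24165/539.

24165/539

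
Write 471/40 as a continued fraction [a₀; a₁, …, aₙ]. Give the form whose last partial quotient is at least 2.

471 = 11·40 + 31
40 = 1·31 + 9
31 = 3·9 + 4
9 = 2·4 + 1
4 = 4·1 + 0  (stop)
So 471/40 = [11; 1, 3, 2, 4].

[11; 1, 3, 2, 4]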